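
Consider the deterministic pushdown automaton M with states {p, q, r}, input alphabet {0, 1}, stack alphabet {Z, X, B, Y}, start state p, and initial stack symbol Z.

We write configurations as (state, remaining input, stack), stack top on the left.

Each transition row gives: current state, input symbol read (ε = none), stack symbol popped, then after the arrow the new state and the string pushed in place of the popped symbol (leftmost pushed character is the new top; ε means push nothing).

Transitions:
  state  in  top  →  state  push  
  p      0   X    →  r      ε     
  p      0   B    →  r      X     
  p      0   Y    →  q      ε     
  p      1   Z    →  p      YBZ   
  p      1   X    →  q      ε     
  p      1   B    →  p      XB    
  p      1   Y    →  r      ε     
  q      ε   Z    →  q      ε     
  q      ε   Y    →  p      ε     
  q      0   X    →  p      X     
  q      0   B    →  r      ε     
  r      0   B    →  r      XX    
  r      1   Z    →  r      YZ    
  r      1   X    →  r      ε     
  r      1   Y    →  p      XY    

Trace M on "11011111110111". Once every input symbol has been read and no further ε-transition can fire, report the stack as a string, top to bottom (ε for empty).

(p, 11011111110111, Z)
  read 1, top Z: go to p, push YBZ → (p, 1011111110111, YBZ)
  read 1, top Y: go to r, push ε → (r, 011111110111, BZ)
  read 0, top B: go to r, push XX → (r, 11111110111, XXZ)
  read 1, top X: go to r, push ε → (r, 1111110111, XZ)
  read 1, top X: go to r, push ε → (r, 111110111, Z)
  read 1, top Z: go to r, push YZ → (r, 11110111, YZ)
  read 1, top Y: go to p, push XY → (p, 1110111, XYZ)
  read 1, top X: go to q, push ε → (q, 110111, YZ)
  ε-move, top Y: go to p, push ε → (p, 110111, Z)
  read 1, top Z: go to p, push YBZ → (p, 10111, YBZ)
  read 1, top Y: go to r, push ε → (r, 0111, BZ)
  read 0, top B: go to r, push XX → (r, 111, XXZ)
  read 1, top X: go to r, push ε → (r, 11, XZ)
  read 1, top X: go to r, push ε → (r, 1, Z)
  read 1, top Z: go to r, push YZ → (r, ε, YZ)
All input consumed in state r with stack YZ.

YZ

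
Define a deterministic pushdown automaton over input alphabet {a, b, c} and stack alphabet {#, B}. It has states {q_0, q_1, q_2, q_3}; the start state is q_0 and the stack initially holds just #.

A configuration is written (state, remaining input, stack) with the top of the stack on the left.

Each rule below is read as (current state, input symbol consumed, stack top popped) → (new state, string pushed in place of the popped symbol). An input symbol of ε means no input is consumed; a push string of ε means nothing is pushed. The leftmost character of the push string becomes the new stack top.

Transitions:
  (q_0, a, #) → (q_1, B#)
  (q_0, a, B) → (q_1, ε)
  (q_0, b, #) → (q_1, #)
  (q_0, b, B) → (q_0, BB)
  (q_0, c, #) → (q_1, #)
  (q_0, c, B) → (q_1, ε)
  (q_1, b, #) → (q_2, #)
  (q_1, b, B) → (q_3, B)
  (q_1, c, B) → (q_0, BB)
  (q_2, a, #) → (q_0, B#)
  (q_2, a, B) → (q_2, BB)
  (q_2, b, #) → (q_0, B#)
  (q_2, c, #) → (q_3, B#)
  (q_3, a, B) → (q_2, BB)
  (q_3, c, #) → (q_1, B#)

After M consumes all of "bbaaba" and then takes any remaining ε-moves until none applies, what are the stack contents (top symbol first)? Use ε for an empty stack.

(q_0, bbaaba, #)
  read b, top #: go to q_1, push # → (q_1, baaba, #)
  read b, top #: go to q_2, push # → (q_2, aaba, #)
  read a, top #: go to q_0, push B# → (q_0, aba, B#)
  read a, top B: go to q_1, push ε → (q_1, ba, #)
  read b, top #: go to q_2, push # → (q_2, a, #)
  read a, top #: go to q_0, push B# → (q_0, ε, B#)
All input consumed in state q_0 with stack B#.

B#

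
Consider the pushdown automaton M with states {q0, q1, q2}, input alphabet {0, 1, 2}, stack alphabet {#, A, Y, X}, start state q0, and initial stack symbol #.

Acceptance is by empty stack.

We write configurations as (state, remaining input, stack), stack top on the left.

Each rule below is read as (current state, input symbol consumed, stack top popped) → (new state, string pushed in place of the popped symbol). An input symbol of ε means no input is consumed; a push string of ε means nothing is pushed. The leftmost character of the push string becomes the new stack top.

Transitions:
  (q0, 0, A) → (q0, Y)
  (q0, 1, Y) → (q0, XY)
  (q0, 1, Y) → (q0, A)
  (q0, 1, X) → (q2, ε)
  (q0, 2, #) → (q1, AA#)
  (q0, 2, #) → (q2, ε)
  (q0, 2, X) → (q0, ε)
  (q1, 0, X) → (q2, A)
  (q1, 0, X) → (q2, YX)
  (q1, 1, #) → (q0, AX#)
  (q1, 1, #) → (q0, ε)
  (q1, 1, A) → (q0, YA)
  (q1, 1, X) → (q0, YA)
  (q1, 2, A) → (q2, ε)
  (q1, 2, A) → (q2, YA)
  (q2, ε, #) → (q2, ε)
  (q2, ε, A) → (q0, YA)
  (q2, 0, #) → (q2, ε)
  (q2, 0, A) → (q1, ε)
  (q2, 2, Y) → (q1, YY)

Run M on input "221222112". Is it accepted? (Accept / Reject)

Reject

No computation consumes all input and empties the stack.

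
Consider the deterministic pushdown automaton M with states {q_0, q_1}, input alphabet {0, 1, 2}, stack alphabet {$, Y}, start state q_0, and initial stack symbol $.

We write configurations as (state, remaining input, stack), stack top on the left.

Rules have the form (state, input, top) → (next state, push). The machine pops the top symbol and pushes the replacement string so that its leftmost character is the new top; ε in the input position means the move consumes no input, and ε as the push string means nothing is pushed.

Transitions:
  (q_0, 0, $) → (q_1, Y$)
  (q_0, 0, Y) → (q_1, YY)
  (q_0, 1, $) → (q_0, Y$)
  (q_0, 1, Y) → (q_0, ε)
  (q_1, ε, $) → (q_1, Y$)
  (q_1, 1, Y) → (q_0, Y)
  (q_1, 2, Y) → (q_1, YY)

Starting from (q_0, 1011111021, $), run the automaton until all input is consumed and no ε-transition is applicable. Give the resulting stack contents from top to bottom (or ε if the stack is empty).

YY$

(q_0, 1011111021, $)
  read 1, top $: go to q_0, push Y$ → (q_0, 011111021, Y$)
  read 0, top Y: go to q_1, push YY → (q_1, 11111021, YY$)
  read 1, top Y: go to q_0, push Y → (q_0, 1111021, YY$)
  read 1, top Y: go to q_0, push ε → (q_0, 111021, Y$)
  read 1, top Y: go to q_0, push ε → (q_0, 11021, $)
  read 1, top $: go to q_0, push Y$ → (q_0, 1021, Y$)
  read 1, top Y: go to q_0, push ε → (q_0, 021, $)
  read 0, top $: go to q_1, push Y$ → (q_1, 21, Y$)
  read 2, top Y: go to q_1, push YY → (q_1, 1, YY$)
  read 1, top Y: go to q_0, push Y → (q_0, ε, YY$)
All input consumed in state q_0 with stack YY$.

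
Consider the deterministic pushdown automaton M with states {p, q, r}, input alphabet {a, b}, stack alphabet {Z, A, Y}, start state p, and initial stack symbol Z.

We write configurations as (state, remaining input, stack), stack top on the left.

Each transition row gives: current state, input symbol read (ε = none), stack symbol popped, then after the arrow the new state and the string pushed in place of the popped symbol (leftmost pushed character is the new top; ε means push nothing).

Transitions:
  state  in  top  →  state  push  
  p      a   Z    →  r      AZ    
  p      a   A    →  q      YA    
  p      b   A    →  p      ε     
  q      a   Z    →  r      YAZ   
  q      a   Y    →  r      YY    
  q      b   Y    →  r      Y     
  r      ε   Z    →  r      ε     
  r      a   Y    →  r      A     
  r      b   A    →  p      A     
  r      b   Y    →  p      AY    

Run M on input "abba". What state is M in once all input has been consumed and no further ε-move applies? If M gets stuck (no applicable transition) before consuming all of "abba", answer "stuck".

(p, abba, Z)
  read a, top Z: go to r, push AZ → (r, bba, AZ)
  read b, top A: go to p, push A → (p, ba, AZ)
  read b, top A: go to p, push ε → (p, a, Z)
  read a, top Z: go to r, push AZ → (r, ε, AZ)
All input consumed; M is in state r.

r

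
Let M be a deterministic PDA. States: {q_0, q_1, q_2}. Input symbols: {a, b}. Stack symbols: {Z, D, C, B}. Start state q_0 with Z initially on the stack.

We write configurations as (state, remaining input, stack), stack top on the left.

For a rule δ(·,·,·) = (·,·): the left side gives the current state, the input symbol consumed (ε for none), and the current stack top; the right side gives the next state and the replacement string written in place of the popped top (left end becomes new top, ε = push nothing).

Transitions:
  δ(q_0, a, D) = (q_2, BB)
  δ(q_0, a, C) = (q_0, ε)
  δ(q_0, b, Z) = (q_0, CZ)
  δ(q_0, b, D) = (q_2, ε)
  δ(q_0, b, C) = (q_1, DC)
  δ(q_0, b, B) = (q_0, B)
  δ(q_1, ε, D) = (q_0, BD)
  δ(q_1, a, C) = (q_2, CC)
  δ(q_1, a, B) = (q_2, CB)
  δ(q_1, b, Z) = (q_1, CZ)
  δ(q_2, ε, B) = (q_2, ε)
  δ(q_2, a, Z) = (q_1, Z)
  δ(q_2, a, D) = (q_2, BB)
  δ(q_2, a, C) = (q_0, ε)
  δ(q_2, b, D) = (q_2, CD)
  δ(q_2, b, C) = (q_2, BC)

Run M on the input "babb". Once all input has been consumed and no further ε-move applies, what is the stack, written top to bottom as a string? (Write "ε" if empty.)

(q_0, babb, Z)
  read b, top Z: go to q_0, push CZ → (q_0, abb, CZ)
  read a, top C: go to q_0, push ε → (q_0, bb, Z)
  read b, top Z: go to q_0, push CZ → (q_0, b, CZ)
  read b, top C: go to q_1, push DC → (q_1, ε, DCZ)
  ε-move, top D: go to q_0, push BD → (q_0, ε, BDCZ)
All input consumed in state q_0 with stack BDCZ.

BDCZ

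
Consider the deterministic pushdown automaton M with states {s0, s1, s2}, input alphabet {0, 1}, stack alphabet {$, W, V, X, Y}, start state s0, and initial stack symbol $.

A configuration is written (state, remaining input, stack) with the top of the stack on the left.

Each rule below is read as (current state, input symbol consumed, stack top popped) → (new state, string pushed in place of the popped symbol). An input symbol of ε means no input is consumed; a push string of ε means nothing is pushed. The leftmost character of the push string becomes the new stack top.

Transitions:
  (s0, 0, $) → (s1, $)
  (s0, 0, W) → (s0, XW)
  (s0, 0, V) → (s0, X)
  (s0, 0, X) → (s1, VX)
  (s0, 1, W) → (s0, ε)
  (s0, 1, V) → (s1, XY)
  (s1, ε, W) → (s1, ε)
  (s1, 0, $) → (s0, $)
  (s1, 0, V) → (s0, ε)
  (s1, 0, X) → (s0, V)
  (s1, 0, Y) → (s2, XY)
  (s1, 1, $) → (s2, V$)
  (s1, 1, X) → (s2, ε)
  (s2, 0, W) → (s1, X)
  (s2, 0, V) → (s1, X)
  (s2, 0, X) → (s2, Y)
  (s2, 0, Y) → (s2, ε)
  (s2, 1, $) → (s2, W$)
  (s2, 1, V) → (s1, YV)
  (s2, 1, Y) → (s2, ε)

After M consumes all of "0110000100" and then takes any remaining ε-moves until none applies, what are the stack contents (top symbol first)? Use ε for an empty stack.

(s0, 0110000100, $)
  read 0, top $: go to s1, push $ → (s1, 110000100, $)
  read 1, top $: go to s2, push V$ → (s2, 10000100, V$)
  read 1, top V: go to s1, push YV → (s1, 0000100, YV$)
  read 0, top Y: go to s2, push XY → (s2, 000100, XYV$)
  read 0, top X: go to s2, push Y → (s2, 00100, YYV$)
  read 0, top Y: go to s2, push ε → (s2, 0100, YV$)
  read 0, top Y: go to s2, push ε → (s2, 100, V$)
  read 1, top V: go to s1, push YV → (s1, 00, YV$)
  read 0, top Y: go to s2, push XY → (s2, 0, XYV$)
  read 0, top X: go to s2, push Y → (s2, ε, YYV$)
All input consumed in state s2 with stack YYV$.

YYV$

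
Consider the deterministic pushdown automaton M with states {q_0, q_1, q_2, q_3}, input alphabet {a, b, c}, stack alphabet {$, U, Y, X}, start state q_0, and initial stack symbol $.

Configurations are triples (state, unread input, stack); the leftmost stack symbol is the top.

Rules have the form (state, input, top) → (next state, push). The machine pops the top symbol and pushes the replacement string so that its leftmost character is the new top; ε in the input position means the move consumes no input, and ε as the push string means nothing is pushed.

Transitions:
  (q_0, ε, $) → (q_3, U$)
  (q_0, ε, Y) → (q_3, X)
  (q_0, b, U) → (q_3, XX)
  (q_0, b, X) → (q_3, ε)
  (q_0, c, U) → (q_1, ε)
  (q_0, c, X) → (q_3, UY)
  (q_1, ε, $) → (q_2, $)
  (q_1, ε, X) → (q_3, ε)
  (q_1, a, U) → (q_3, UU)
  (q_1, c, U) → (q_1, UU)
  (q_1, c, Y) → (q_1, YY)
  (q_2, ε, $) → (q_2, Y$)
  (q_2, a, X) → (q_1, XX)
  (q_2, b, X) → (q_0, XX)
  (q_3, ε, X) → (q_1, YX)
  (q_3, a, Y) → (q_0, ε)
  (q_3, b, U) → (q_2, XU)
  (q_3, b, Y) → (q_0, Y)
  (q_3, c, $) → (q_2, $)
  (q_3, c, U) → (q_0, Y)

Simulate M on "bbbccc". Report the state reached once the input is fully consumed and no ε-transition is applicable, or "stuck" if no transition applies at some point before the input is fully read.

q_1

(q_0, bbbccc, $)
  ε-move, top $: go to q_3, push U$ → (q_3, bbbccc, U$)
  read b, top U: go to q_2, push XU → (q_2, bbccc, XU$)
  read b, top X: go to q_0, push XX → (q_0, bccc, XXU$)
  read b, top X: go to q_3, push ε → (q_3, ccc, XU$)
  ε-move, top X: go to q_1, push YX → (q_1, ccc, YXU$)
  read c, top Y: go to q_1, push YY → (q_1, cc, YYXU$)
  read c, top Y: go to q_1, push YY → (q_1, c, YYYXU$)
  read c, top Y: go to q_1, push YY → (q_1, ε, YYYYXU$)
All input consumed; M is in state q_1.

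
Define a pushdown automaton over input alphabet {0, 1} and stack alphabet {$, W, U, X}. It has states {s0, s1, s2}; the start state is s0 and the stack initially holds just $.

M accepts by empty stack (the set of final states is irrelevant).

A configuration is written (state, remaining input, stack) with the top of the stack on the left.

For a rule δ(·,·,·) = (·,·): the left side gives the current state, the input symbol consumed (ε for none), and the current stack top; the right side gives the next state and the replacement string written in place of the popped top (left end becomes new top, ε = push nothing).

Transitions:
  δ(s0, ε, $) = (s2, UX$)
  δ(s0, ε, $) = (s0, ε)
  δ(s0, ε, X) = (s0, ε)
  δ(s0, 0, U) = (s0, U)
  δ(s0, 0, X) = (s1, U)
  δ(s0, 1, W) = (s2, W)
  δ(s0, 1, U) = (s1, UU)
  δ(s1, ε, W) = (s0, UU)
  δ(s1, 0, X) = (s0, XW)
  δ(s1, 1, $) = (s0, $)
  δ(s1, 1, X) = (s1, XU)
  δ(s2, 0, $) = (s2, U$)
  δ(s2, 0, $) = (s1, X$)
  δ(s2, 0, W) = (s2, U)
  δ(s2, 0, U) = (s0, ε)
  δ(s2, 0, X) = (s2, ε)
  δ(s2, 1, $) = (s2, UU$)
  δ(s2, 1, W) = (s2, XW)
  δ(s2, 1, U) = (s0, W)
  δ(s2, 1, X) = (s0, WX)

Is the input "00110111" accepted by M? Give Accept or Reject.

Reject

No computation consumes all input and empties the stack.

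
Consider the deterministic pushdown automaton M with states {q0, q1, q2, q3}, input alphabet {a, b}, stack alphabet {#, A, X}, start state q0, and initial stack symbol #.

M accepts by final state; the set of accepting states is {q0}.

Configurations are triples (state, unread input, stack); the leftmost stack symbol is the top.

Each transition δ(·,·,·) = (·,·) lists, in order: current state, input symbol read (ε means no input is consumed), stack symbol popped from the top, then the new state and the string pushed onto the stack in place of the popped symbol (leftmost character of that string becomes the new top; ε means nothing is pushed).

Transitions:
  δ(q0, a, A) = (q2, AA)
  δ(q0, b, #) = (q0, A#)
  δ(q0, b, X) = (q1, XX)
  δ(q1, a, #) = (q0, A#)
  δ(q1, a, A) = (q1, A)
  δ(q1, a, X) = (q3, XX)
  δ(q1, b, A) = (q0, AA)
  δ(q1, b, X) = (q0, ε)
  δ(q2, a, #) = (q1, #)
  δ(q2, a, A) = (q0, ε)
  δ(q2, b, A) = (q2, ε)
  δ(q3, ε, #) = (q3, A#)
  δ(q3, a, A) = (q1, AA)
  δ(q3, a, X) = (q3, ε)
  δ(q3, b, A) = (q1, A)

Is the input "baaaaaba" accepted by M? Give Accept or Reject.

(q0, baaaaaba, #)
  read b, top #: go to q0, push A# → (q0, aaaaaba, A#)
  read a, top A: go to q2, push AA → (q2, aaaaba, AA#)
  read a, top A: go to q0, push ε → (q0, aaaba, A#)
  read a, top A: go to q2, push AA → (q2, aaba, AA#)
  read a, top A: go to q0, push ε → (q0, aba, A#)
  read a, top A: go to q2, push AA → (q2, ba, AA#)
  read b, top A: go to q2, push ε → (q2, a, A#)
  read a, top A: go to q0, push ε → (q0, ε, #)
All input consumed; state q0 ∈ F.

Accept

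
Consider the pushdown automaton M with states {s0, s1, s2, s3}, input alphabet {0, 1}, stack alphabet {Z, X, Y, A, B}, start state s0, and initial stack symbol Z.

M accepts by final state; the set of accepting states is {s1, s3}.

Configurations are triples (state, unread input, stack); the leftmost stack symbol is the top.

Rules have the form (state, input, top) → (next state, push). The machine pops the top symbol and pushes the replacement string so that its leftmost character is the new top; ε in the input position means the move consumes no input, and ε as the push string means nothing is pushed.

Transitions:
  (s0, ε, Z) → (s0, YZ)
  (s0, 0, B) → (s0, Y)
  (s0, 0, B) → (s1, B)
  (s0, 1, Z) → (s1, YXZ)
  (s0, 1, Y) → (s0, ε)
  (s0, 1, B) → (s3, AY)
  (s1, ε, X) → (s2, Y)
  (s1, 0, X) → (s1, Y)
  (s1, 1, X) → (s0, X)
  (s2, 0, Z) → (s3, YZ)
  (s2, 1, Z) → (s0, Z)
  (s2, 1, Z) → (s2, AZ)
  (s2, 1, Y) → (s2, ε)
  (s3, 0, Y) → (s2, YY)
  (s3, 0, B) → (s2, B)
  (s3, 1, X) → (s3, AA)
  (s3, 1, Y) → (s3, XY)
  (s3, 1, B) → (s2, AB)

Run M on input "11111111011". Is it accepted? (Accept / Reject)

No computation consumes all input and reaches a final state.

Reject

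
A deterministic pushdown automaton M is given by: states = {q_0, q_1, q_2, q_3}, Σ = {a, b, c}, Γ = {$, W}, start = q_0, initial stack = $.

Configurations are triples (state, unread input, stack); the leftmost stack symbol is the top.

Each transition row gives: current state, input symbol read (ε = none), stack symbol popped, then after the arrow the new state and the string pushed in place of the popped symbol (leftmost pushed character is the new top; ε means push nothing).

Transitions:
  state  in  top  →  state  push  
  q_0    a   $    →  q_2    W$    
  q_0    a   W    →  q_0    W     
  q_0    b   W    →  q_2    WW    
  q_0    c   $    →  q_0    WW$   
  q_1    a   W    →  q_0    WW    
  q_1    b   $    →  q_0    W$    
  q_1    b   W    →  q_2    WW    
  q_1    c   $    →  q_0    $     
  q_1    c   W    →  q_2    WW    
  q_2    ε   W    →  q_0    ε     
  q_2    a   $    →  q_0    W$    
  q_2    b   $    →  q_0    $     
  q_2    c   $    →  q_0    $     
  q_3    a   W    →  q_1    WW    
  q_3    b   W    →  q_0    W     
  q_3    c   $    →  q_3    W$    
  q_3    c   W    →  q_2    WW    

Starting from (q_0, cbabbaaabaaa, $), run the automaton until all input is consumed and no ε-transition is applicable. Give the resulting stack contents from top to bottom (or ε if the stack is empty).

WW$

(q_0, cbabbaaabaaa, $) ⊢ (q_0, babbaaabaaa, WW$) ⊢ (q_2, abbaaabaaa, WWW$) ⊢ (q_0, abbaaabaaa, WW$) ⊢ (q_0, bbaaabaaa, WW$) ⊢ (q_2, baaabaaa, WWW$) ⊢ (q_0, baaabaaa, WW$) ⊢ (q_2, aaabaaa, WWW$) ⊢ (q_0, aaabaaa, WW$) ⊢ (q_0, aabaaa, WW$) ⊢ (q_0, abaaa, WW$) ⊢ (q_0, baaa, WW$) ⊢ (q_2, aaa, WWW$) ⊢ (q_0, aaa, WW$) ⊢ (q_0, aa, WW$) ⊢ (q_0, a, WW$) ⊢ (q_0, ε, WW$)
All input consumed in state q_0 with stack WW$.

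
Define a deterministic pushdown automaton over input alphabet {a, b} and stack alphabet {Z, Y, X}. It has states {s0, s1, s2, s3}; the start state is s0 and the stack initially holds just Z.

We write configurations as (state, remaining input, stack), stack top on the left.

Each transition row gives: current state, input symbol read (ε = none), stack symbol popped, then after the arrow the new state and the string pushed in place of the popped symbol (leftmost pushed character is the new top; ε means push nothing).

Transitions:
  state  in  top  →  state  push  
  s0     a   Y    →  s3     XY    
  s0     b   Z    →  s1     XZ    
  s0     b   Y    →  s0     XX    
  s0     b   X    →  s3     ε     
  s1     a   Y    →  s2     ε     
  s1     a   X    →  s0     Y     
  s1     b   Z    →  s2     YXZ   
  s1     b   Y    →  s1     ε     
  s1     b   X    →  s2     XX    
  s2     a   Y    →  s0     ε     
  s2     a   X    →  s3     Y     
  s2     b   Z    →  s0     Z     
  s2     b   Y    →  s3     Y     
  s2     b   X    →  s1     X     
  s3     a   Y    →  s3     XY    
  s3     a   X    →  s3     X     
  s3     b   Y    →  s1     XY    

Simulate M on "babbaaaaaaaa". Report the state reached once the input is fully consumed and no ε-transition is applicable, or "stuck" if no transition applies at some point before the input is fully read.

(s0, babbaaaaaaaa, Z)
  read b, top Z: go to s1, push XZ → (s1, abbaaaaaaaa, XZ)
  read a, top X: go to s0, push Y → (s0, bbaaaaaaaa, YZ)
  read b, top Y: go to s0, push XX → (s0, baaaaaaaa, XXZ)
  read b, top X: go to s3, push ε → (s3, aaaaaaaa, XZ)
  read a, top X: go to s3, push X → (s3, aaaaaaa, XZ)
  read a, top X: go to s3, push X → (s3, aaaaaa, XZ)
  read a, top X: go to s3, push X → (s3, aaaaa, XZ)
  read a, top X: go to s3, push X → (s3, aaaa, XZ)
  read a, top X: go to s3, push X → (s3, aaa, XZ)
  read a, top X: go to s3, push X → (s3, aa, XZ)
  read a, top X: go to s3, push X → (s3, a, XZ)
  read a, top X: go to s3, push X → (s3, ε, XZ)
All input consumed; M is in state s3.

s3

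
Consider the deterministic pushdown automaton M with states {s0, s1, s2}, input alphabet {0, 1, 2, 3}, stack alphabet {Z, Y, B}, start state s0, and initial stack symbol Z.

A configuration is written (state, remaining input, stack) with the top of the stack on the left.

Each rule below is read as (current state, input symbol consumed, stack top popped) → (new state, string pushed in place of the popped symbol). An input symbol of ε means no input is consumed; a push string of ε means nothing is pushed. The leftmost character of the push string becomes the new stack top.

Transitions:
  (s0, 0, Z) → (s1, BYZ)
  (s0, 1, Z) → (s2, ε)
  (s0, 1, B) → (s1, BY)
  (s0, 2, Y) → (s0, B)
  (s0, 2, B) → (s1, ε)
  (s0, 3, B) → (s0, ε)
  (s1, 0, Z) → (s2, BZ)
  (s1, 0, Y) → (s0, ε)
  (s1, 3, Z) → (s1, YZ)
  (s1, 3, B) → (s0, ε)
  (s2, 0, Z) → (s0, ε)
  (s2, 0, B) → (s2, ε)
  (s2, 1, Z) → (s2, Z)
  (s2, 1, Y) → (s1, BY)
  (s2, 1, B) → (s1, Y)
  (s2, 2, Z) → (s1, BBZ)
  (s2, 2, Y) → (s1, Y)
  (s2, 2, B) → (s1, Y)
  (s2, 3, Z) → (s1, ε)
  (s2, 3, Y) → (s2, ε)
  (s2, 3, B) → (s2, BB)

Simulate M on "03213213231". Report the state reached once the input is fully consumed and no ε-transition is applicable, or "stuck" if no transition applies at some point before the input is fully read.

(s0, 03213213231, Z)
  read 0, top Z: go to s1, push BYZ → (s1, 3213213231, BYZ)
  read 3, top B: go to s0, push ε → (s0, 213213231, YZ)
  read 2, top Y: go to s0, push B → (s0, 13213231, BZ)
  read 1, top B: go to s1, push BY → (s1, 3213231, BYZ)
  read 3, top B: go to s0, push ε → (s0, 213231, YZ)
  read 2, top Y: go to s0, push B → (s0, 13231, BZ)
  read 1, top B: go to s1, push BY → (s1, 3231, BYZ)
  read 3, top B: go to s0, push ε → (s0, 231, YZ)
  read 2, top Y: go to s0, push B → (s0, 31, BZ)
  read 3, top B: go to s0, push ε → (s0, 1, Z)
  read 1, top Z: go to s2, push ε → (s2, ε, ε)
All input consumed; M is in state s2.

s2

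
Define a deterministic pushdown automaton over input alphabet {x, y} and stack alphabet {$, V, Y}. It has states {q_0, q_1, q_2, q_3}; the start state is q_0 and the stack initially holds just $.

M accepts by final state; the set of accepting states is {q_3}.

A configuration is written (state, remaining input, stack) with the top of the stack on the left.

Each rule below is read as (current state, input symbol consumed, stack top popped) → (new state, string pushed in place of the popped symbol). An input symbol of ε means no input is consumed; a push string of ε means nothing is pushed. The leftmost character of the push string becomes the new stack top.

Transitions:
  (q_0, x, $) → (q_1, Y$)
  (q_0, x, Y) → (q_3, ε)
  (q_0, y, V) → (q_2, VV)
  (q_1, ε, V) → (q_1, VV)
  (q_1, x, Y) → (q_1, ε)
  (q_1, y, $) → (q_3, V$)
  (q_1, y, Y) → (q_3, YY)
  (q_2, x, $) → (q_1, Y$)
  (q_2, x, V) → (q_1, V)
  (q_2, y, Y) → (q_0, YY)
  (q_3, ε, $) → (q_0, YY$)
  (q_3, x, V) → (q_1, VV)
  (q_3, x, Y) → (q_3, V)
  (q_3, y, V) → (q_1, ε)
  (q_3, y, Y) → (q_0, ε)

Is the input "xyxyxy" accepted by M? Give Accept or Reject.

Accept

(q_0, xyxyxy, $)
  read x, top $: go to q_1, push Y$ → (q_1, yxyxy, Y$)
  read y, top Y: go to q_3, push YY → (q_3, xyxy, YY$)
  read x, top Y: go to q_3, push V → (q_3, yxy, VY$)
  read y, top V: go to q_1, push ε → (q_1, xy, Y$)
  read x, top Y: go to q_1, push ε → (q_1, y, $)
  read y, top $: go to q_3, push V$ → (q_3, ε, V$)
All input consumed; state q_3 ∈ F.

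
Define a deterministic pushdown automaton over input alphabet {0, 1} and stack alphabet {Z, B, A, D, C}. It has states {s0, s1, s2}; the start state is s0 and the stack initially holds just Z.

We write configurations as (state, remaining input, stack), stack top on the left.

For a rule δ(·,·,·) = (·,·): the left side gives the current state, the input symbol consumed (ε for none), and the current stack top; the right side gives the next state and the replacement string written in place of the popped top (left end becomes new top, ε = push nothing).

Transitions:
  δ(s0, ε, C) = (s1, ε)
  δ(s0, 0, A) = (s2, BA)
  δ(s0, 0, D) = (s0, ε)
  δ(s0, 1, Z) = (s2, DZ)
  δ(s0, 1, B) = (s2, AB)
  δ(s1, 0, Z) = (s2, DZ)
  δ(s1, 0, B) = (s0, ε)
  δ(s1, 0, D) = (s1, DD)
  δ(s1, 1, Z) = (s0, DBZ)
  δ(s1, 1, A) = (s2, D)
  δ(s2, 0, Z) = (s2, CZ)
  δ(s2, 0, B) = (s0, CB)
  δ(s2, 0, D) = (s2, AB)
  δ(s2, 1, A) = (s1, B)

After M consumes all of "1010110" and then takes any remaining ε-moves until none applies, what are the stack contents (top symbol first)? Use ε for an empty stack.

BZ

(s0, 1010110, Z) ⊢ (s2, 010110, DZ) ⊢ (s2, 10110, ABZ) ⊢ (s1, 0110, BBZ) ⊢ (s0, 110, BZ) ⊢ (s2, 10, ABZ) ⊢ (s1, 0, BBZ) ⊢ (s0, ε, BZ)
All input consumed in state s0 with stack BZ.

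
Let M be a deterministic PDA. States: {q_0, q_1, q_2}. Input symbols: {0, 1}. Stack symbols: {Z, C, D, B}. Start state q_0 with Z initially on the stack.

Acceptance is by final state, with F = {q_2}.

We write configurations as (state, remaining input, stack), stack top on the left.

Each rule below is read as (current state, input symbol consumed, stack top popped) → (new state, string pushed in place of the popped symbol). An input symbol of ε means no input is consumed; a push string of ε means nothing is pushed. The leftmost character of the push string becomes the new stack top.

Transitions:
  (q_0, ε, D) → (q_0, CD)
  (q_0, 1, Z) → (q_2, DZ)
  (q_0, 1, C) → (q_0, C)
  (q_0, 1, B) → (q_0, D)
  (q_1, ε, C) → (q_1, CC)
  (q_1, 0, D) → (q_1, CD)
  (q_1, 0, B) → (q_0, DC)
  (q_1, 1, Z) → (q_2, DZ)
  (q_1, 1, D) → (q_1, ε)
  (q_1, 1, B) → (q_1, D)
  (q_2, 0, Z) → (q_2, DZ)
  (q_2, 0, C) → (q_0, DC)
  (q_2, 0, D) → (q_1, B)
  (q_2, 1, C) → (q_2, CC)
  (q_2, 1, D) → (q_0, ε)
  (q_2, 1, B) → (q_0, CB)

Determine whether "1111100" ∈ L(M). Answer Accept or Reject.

(q_0, 1111100, Z)
  read 1, top Z: go to q_2, push DZ → (q_2, 111100, DZ)
  read 1, top D: go to q_0, push ε → (q_0, 11100, Z)
  read 1, top Z: go to q_2, push DZ → (q_2, 1100, DZ)
  read 1, top D: go to q_0, push ε → (q_0, 100, Z)
  read 1, top Z: go to q_2, push DZ → (q_2, 00, DZ)
  read 0, top D: go to q_1, push B → (q_1, 0, BZ)
  read 0, top B: go to q_0, push DC → (q_0, ε, DCZ)
  ε-move, top D: go to q_0, push CD → (q_0, ε, CDCZ)
All input consumed; state q_0 ∉ F and no further ε-move applies.

Reject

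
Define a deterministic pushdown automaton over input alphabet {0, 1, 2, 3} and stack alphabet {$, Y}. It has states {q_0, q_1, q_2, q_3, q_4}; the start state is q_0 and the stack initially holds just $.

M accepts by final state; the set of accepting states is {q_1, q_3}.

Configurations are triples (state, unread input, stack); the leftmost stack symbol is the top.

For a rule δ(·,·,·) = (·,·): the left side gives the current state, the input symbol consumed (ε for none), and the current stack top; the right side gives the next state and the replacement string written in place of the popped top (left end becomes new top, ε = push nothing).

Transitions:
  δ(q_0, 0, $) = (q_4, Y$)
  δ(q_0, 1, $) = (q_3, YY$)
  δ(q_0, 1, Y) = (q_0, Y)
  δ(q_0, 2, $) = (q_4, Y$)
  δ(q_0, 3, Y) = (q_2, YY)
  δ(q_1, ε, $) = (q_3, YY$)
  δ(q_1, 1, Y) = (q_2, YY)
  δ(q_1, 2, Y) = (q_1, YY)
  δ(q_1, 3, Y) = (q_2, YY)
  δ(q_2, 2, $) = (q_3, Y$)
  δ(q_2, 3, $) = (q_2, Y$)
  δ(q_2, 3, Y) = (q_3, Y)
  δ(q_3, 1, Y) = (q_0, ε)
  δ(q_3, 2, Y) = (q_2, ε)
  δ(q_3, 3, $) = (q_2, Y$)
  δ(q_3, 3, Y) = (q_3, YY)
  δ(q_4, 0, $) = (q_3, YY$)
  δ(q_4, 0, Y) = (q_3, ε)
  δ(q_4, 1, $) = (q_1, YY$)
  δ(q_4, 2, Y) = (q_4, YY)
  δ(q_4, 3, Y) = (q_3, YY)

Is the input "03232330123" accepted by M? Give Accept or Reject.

(q_0, 03232330123, $)
  read 0, top $: go to q_4, push Y$ → (q_4, 3232330123, Y$)
  read 3, top Y: go to q_3, push YY → (q_3, 232330123, YY$)
  read 2, top Y: go to q_2, push ε → (q_2, 32330123, Y$)
  read 3, top Y: go to q_3, push Y → (q_3, 2330123, Y$)
  read 2, top Y: go to q_2, push ε → (q_2, 330123, $)
  read 3, top $: go to q_2, push Y$ → (q_2, 30123, Y$)
  read 3, top Y: go to q_3, push Y → (q_3, 0123, Y$)
No transition applies at (q_3, 0123, Y$); input not fully consumed.

Reject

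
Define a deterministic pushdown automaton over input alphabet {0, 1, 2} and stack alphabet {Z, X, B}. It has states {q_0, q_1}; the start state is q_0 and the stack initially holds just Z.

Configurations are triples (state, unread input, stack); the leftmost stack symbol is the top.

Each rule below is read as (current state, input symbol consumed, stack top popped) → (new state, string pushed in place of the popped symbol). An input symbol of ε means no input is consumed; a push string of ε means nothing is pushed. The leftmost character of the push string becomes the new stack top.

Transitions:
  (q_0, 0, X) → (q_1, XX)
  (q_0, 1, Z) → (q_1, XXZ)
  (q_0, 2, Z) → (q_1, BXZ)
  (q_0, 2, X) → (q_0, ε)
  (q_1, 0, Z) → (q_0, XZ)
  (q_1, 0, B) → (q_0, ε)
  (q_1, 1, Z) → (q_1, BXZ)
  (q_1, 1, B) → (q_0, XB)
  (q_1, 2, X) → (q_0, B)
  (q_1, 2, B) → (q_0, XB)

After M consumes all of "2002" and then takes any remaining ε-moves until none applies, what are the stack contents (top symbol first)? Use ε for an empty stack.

(q_0, 2002, Z)
  read 2, top Z: go to q_1, push BXZ → (q_1, 002, BXZ)
  read 0, top B: go to q_0, push ε → (q_0, 02, XZ)
  read 0, top X: go to q_1, push XX → (q_1, 2, XXZ)
  read 2, top X: go to q_0, push B → (q_0, ε, BXZ)
All input consumed in state q_0 with stack BXZ.

BXZ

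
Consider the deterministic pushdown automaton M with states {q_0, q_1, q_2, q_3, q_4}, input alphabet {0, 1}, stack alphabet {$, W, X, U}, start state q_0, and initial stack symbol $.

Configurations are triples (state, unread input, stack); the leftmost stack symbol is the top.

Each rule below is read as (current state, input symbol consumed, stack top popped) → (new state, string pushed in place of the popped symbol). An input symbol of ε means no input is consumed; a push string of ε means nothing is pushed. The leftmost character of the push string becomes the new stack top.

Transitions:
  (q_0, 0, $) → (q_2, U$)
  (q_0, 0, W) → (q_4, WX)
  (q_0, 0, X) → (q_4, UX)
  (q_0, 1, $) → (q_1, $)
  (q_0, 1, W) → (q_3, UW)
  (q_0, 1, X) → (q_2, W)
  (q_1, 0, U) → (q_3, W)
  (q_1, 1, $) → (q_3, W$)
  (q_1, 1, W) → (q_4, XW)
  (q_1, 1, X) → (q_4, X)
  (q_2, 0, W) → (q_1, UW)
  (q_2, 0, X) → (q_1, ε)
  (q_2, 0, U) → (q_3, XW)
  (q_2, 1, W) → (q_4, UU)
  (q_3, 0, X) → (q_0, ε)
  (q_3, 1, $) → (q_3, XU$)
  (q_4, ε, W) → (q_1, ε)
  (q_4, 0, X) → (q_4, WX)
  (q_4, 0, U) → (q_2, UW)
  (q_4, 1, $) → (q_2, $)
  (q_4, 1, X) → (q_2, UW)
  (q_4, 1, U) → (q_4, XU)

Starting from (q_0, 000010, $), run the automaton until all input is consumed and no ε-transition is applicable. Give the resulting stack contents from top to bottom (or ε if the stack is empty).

(q_0, 000010, $) ⊢ (q_2, 00010, U$) ⊢ (q_3, 0010, XW$) ⊢ (q_0, 010, W$) ⊢ (q_4, 10, WX$) ⊢ (q_1, 10, X$) ⊢ (q_4, 0, X$) ⊢ (q_4, ε, WX$) ⊢ (q_1, ε, X$)
All input consumed in state q_1 with stack X$.

X$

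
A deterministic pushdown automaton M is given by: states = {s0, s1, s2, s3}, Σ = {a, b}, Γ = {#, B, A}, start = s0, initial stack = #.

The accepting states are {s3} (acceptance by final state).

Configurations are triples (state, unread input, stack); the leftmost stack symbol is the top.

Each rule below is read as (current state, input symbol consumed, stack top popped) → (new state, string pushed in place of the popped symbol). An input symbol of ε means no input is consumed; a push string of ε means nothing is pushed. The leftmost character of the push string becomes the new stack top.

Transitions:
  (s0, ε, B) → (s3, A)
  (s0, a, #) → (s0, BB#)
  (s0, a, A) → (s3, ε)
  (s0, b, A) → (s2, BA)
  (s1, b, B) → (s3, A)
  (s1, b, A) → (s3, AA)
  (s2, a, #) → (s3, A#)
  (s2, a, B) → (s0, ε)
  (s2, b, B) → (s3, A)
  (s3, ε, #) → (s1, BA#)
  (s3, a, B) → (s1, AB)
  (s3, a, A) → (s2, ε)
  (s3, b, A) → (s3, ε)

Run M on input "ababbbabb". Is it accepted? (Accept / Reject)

Accept

(s0, ababbbabb, #) ⊢ (s0, babbbabb, BB#) ⊢ (s3, babbbabb, AB#) ⊢ (s3, abbbabb, B#) ⊢ (s1, bbbabb, AB#) ⊢ (s3, bbabb, AAB#) ⊢ (s3, babb, AB#) ⊢ (s3, abb, B#) ⊢ (s1, bb, AB#) ⊢ (s3, b, AAB#) ⊢ (s3, ε, AB#)
All input consumed; state s3 ∈ F.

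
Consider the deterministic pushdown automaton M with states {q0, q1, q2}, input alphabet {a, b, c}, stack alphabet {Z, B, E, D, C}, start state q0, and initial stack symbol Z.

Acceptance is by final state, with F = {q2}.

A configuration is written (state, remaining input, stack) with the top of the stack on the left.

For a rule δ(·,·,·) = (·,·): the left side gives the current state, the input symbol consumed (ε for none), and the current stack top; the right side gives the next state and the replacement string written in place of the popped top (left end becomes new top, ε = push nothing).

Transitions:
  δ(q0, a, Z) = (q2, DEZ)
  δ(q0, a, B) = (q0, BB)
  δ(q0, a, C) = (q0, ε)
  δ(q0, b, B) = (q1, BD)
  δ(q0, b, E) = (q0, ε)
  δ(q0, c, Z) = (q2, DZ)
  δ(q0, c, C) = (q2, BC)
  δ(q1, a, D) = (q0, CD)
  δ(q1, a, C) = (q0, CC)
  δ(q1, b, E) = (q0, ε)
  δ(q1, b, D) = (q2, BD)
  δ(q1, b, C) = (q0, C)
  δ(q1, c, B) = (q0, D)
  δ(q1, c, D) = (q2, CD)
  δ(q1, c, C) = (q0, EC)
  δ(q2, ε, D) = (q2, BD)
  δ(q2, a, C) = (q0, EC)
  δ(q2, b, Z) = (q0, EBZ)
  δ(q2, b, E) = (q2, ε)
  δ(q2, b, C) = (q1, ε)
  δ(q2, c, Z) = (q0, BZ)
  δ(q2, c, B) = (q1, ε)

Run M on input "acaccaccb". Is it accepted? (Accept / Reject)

(q0, acaccaccb, Z)
  read a, top Z: go to q2, push DEZ → (q2, caccaccb, DEZ)
  ε-move, top D: go to q2, push BD → (q2, caccaccb, BDEZ)
  read c, top B: go to q1, push ε → (q1, accaccb, DEZ)
  read a, top D: go to q0, push CD → (q0, ccaccb, CDEZ)
  read c, top C: go to q2, push BC → (q2, caccb, BCDEZ)
  read c, top B: go to q1, push ε → (q1, accb, CDEZ)
  read a, top C: go to q0, push CC → (q0, ccb, CCDEZ)
  read c, top C: go to q2, push BC → (q2, cb, BCCDEZ)
  read c, top B: go to q1, push ε → (q1, b, CCDEZ)
  read b, top C: go to q0, push C → (q0, ε, CCDEZ)
All input consumed; state q0 ∉ F and no further ε-move applies.

Reject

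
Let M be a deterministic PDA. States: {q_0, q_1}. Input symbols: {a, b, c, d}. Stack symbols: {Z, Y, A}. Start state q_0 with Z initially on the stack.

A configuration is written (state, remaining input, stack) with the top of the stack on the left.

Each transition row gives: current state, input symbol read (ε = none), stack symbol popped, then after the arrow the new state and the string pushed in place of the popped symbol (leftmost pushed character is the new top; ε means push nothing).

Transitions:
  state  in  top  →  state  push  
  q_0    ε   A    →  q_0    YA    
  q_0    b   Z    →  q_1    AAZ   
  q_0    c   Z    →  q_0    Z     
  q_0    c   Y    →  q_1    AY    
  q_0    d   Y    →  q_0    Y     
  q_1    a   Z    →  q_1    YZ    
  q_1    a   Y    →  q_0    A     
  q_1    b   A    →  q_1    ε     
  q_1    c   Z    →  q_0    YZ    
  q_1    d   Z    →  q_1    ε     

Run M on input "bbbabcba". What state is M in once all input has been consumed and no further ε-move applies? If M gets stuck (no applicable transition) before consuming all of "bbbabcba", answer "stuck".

stuck

(q_0, bbbabcba, Z) ⊢ (q_1, bbabcba, AAZ) ⊢ (q_1, babcba, AZ) ⊢ (q_1, abcba, Z) ⊢ (q_1, bcba, YZ)
No transition for (q_1, b, top Y); M blocks with input bcba remaining.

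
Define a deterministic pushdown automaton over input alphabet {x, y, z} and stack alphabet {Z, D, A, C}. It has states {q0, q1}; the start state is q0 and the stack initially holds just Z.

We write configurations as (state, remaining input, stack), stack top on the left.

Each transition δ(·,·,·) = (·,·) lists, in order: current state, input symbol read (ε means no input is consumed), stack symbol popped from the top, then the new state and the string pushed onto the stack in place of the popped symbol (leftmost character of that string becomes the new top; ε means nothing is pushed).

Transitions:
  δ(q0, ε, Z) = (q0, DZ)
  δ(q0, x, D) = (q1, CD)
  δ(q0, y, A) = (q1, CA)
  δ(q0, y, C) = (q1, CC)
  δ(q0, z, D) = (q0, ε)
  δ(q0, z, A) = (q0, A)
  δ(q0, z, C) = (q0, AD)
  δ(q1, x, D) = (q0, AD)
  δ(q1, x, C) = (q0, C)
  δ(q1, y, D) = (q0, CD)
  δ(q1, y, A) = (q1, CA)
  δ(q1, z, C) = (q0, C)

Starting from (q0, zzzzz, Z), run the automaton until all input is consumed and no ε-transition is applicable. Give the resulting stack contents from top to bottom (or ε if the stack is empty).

(q0, zzzzz, Z)
  ε-move, top Z: go to q0, push DZ → (q0, zzzzz, DZ)
  read z, top D: go to q0, push ε → (q0, zzzz, Z)
  ε-move, top Z: go to q0, push DZ → (q0, zzzz, DZ)
  read z, top D: go to q0, push ε → (q0, zzz, Z)
  ε-move, top Z: go to q0, push DZ → (q0, zzz, DZ)
  read z, top D: go to q0, push ε → (q0, zz, Z)
  ε-move, top Z: go to q0, push DZ → (q0, zz, DZ)
  read z, top D: go to q0, push ε → (q0, z, Z)
  ε-move, top Z: go to q0, push DZ → (q0, z, DZ)
  read z, top D: go to q0, push ε → (q0, ε, Z)
  ε-move, top Z: go to q0, push DZ → (q0, ε, DZ)
All input consumed in state q0 with stack DZ.

DZ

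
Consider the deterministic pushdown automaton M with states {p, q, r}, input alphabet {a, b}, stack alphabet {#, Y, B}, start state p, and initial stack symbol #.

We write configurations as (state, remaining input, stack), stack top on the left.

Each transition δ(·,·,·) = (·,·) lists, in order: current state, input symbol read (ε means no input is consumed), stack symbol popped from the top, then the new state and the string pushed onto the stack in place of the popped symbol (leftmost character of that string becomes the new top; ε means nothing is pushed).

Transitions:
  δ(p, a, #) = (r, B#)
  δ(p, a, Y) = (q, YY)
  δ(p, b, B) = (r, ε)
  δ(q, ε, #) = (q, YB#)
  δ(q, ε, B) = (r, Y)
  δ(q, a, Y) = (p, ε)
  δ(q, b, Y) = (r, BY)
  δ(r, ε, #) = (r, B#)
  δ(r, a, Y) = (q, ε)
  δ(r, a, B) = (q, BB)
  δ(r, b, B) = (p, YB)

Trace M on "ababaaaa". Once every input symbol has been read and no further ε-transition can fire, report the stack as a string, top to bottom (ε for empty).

(p, ababaaaa, #)
  read a, top #: go to r, push B# → (r, babaaaa, B#)
  read b, top B: go to p, push YB → (p, abaaaa, YB#)
  read a, top Y: go to q, push YY → (q, baaaa, YYB#)
  read b, top Y: go to r, push BY → (r, aaaa, BYYB#)
  read a, top B: go to q, push BB → (q, aaa, BBYYB#)
  ε-move, top B: go to r, push Y → (r, aaa, YBYYB#)
  read a, top Y: go to q, push ε → (q, aa, BYYB#)
  ε-move, top B: go to r, push Y → (r, aa, YYYB#)
  read a, top Y: go to q, push ε → (q, a, YYB#)
  read a, top Y: go to p, push ε → (p, ε, YB#)
All input consumed in state p with stack YB#.

YB#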